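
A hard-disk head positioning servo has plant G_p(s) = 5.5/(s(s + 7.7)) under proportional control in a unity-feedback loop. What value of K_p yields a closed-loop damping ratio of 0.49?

K_p = 11.2

Closed-loop characteristic equation: s² + 7.7s + K_p·5.5 = 0.
So ω_n = √(5.5K_p) and 2ζω_n = 7.7, giving ζ = 7.7/(2√(5.5K_p)).
Setting ζ = 0.49: √(5.5K_p) = 7.7/(2·0.49) = 7.857, so K_p = 61.73/5.5 = 11.2.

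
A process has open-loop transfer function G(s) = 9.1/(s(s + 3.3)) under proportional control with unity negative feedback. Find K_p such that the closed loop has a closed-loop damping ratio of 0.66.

Closed-loop characteristic equation: s² + 3.3s + K_p·9.1 = 0.
So ω_n = √(9.1K_p) and 2ζω_n = 3.3, giving ζ = 3.3/(2√(9.1K_p)).
Setting ζ = 0.66: √(9.1K_p) = 3.3/(2·0.66) = 2.5, so K_p = 6.25/9.1 = 0.687.

K_p = 0.687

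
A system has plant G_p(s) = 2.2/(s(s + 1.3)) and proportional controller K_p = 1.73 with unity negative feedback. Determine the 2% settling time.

T_s ≈ 6.15 s

Closed-loop characteristic equation: s² + 1.3s + 3.806 = 0, so ω_n = 1.951 rad/s and ζ = 1.3/(2·1.951) = 0.3332.
2% settling time T_s ≈ 4/(ζω_n) = 4/0.65 = 6.15 s.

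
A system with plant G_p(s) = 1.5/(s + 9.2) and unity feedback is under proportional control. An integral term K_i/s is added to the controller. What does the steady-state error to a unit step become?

Adding integral action puts a pole at s = 0 in the forward path, raising the system type to 1; a type-1 loop has zero steady-state error to a step.

0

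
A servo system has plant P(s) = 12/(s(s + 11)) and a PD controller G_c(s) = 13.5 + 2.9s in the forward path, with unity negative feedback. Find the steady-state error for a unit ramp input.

0.0679

The loop has one pole at the origin (type 1). Velocity error constant K_v = lim_{s→0} s·G_c(s)P(s) = 13.5·12/11 = 14.73.
Steady-state error to a unit ramp: e_ss = 1/K_v = 0.0679.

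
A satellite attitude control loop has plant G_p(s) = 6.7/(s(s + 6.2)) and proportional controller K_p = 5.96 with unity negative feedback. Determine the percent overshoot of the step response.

17.1%

Closed-loop characteristic equation: s² + 6.2s + 39.93 = 0, so ω_n = 6.319 rad/s and ζ = 6.2/(2·6.319) = 0.4906.
%OS = 100·exp(−πζ/√(1−ζ²)) = 100·exp(−π·0.4906/√0.7593) = 17.1%.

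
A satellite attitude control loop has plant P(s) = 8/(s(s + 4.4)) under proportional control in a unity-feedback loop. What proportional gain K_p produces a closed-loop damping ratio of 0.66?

Closed-loop characteristic equation: s² + 4.4s + K_p·8 = 0.
So ω_n = √(8K_p) and 2ζω_n = 4.4, giving ζ = 4.4/(2√(8K_p)).
Setting ζ = 0.66: √(8K_p) = 4.4/(2·0.66) = 3.333, so K_p = 11.11/8 = 1.39.

K_p = 1.39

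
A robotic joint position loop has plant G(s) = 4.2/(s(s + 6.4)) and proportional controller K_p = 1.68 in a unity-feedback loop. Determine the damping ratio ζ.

ζ = 1.2

The closed-loop denominator is s(s+6.4) + 1.68·4.2 = s² + 6.4s + 7.056.
So ω_n² = 7.056 ⇒ ω_n = 2.656 rad/s, and ζ = 6.4/(2ω_n) = 1.2.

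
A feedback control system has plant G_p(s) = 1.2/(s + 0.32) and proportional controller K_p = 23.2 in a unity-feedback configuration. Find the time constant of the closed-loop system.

τ = 0.0355 s

Closed-loop transfer function: T(s) = K_p·G_p(s)/(1 + K_p·G_p(s)) = 27.84/(s + 0.32 + 27.84) = 27.84/(s + 28.16).
Time constant τ = 1/28.16 = 0.0355 s.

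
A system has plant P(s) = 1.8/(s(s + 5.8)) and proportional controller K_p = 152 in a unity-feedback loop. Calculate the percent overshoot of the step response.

From 1 + K_pP(s) = 0: s² + 5.8s + 273.6 = 0 ⇒ ω_n = 16.54, ζ = 0.1753.
%OS = 100·exp(−πζ/√(1−ζ²)) = 100·exp(−π·0.1753/√0.9693) = 57.2%.

57.2%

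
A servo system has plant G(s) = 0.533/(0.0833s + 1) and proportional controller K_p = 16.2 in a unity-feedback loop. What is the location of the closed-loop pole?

s = -115.7

Closed loop: T(s) = K_p·G/(1+K_p·G) = 8.635/(0.0833s + 1 + 8.635), with pole at s = −(1 + 8.635)/0.0833 = −115.7.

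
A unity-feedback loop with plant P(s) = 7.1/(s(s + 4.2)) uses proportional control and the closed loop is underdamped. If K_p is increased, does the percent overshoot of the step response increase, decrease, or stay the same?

ζ = 4.2/(2√(7.1K_p)) decreases as K_p grows; lower damping means more overshoot.

increase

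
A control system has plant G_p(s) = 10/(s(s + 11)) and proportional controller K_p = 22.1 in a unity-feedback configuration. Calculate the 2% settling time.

T_s ≈ 0.727 s

The closed-loop denominator s² + 11s + 221 gives ω_n = √221 = 14.87 and ζ = 11/(2ω_n) = 0.37.
2% settling time T_s ≈ 4/(ζω_n) = 4/5.5 = 0.727 s.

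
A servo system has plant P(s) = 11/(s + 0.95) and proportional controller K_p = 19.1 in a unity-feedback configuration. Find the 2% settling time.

T_s ≈ 0.019 s

Closed-loop transfer function: T(s) = K_p·P(s)/(1 + K_p·P(s)) = 210.1/(s + 0.95 + 210.1) = 210.1/(s + 211.1).
Time constant τ = 1/211.1 = 0.004738 s, so the 2% settling time is about 4τ = 0.019 s.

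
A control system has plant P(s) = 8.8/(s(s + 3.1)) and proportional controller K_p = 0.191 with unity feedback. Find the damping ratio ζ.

The closed-loop denominator is s(s+3.1) + 0.191·8.8 = s² + 3.1s + 1.681.
Matching s² + 2ζω_n s + ω_n²: ω_n = √1.681 = 1.296 rad/s and 2ζω_n = 3.1, so ζ = 3.1/(2·1.296) = 1.2.

ζ = 1.2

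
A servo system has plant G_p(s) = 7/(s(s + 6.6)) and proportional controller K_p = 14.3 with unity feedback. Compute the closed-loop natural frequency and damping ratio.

ω_n = 10 rad/s, ζ = 0.33

1 + K_p·G_p(s) = 0 gives s² + 6.6s + 100.1 = 0.
So ω_n² = 100.1 ⇒ ω_n = 10 rad/s, and ζ = 6.6/(2ω_n) = 0.33.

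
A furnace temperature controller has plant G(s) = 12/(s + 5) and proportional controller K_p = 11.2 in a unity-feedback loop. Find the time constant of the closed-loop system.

τ = 0.00717 s

Closed-loop transfer function: T(s) = K_p·G(s)/(1 + K_p·G(s)) = 134.4/(s + 5 + 134.4) = 134.4/(s + 139.4).
Time constant τ = 1/139.4 = 0.00717 s.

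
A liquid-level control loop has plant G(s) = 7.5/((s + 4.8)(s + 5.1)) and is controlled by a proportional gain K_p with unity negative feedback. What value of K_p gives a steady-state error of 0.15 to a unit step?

K_p = 18.5

Steady-state error for a unit step on this type-0 loop is 1/(1 + K_p·G(0)).
G(0) = 0.3064. Require 1/(1 + K_p·0.3064) = 0.15, so 1 + 0.3064·K_p = 6.667.
K_p = (6.667 − 1)/0.3064 = 18.5.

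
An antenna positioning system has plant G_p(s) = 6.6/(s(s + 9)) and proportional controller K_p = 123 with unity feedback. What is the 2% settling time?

T_s ≈ 0.889 s

Closed-loop characteristic equation: s² + 9s + 811.8 = 0, so ω_n = 28.49 rad/s and ζ = 9/(2·28.49) = 0.1579.
2% settling time T_s ≈ 4/(ζω_n) = 4/4.5 = 0.889 s.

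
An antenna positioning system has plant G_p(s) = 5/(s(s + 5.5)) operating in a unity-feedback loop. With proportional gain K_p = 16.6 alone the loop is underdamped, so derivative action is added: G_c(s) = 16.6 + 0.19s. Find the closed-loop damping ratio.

Forward path: (16.6 + 0.19s)·5/(s(s+5.5)). The closed-loop characteristic equation is s² + (5.5 + 5·0.19)s + 5·16.6 = 0.
That is s² + 6.45s + 83 = 0, so ω_n = 9.11 rad/s and ζ = 6.45/(2·9.11) = 0.354.

ζ = 0.354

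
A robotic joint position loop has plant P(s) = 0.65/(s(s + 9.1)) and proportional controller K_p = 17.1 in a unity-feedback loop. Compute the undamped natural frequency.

ω_n = 3.33 rad/s

With unity feedback the closed-loop characteristic equation is s² + 9.1s + 17.1·0.65 = s² + 9.1s + 11.12 = 0.
Matching s² + 2ζω_n s + ω_n²: ω_n = √11.12 = 3.334 rad/s and 2ζω_n = 9.1, so ζ = 9.1/(2·3.334) = 1.36.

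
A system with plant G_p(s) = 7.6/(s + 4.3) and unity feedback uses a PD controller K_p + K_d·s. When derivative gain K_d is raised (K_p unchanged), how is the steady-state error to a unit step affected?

unchanged

At s = 0 the derivative term contributes nothing: C(0) = K_p regardless of K_d, so K_pos = K_p·G_p(0) and e_ss are unchanged.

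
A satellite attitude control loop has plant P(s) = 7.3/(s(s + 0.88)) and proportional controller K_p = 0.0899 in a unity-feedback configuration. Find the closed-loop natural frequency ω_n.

ω_n = 0.81 rad/s

With unity feedback the closed-loop characteristic equation is s² + 0.88s + 0.0899·7.3 = s² + 0.88s + 0.6563 = 0.
So ω_n² = 0.6563 ⇒ ω_n = 0.8101 rad/s, and ζ = 0.88/(2ω_n) = 0.543.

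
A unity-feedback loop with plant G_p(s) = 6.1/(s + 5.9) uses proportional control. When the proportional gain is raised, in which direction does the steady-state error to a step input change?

e_ss = 1/(1 + K_p·G_p(0)); a larger K_p raises the denominator, so e_ss decreases.

decrease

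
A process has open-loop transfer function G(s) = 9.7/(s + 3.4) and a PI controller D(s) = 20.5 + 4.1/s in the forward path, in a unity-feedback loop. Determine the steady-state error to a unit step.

0

The open loop D(s)G(s) has a pole at the origin (type 1), so the static position error constant is infinite and e_ss = 1/(1+∞) = 0.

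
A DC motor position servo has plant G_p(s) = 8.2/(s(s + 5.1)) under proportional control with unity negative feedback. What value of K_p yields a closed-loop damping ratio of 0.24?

K_p = 13.8

Closed-loop characteristic equation: s² + 5.1s + K_p·8.2 = 0.
So ω_n = √(8.2K_p) and 2ζω_n = 5.1, giving ζ = 5.1/(2√(8.2K_p)).
Setting ζ = 0.24: √(8.2K_p) = 5.1/(2·0.24) = 10.62, so K_p = 112.9/8.2 = 13.8.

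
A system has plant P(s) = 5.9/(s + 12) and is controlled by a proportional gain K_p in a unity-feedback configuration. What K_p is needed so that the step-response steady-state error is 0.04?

K_p = 48.8

The loop is type 0, so e_ss(step) = 1/(1 + K_pos) with K_pos = K_p·P(0).
P(0) = 0.4917. Require 1/(1 + K_p·0.4917) = 0.04, so 1 + 0.4917·K_p = 25.
K_p = (25 − 1)/0.4917 = 48.8.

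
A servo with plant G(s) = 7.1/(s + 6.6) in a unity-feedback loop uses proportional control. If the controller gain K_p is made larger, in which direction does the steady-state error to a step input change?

The position error constant K_pos = K_p·G(0) grows with K_p, and e_ss = 1/(1+K_pos) falls.

decrease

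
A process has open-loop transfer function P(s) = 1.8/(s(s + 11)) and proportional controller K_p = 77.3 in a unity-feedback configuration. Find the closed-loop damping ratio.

ζ = 0.466

1 + K_p·P(s) = 0 gives s² + 11s + 139.1 = 0.
Matching s² + 2ζω_n s + ω_n²: ω_n = √139.1 = 11.8 rad/s and 2ζω_n = 11, so ζ = 11/(2·11.8) = 0.466.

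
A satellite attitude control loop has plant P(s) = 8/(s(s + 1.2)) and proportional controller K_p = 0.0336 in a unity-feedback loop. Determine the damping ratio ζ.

ζ = 1.16

1 + K_p·P(s) = 0 gives s² + 1.2s + 0.2688 = 0.
So ω_n² = 0.2688 ⇒ ω_n = 0.5185 rad/s, and ζ = 1.2/(2ω_n) = 1.16.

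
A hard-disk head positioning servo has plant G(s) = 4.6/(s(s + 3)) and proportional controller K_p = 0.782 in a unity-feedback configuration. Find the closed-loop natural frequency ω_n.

ω_n = 1.9 rad/s

1 + K_p·G(s) = 0 gives s² + 3s + 3.597 = 0.
So ω_n² = 3.597 ⇒ ω_n = 1.897 rad/s, and ζ = 3/(2ω_n) = 0.791.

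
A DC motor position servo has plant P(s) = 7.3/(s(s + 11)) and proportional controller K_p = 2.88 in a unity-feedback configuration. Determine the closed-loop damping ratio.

The closed-loop denominator is s(s+11) + 2.88·7.3 = s² + 11s + 21.02.
So ω_n² = 21.02 ⇒ ω_n = 4.585 rad/s, and ζ = 11/(2ω_n) = 1.2.

ζ = 1.2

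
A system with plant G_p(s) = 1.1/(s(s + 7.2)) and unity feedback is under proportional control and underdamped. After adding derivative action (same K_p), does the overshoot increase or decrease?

decrease

The derivative term adds K·K_d to the s-coefficient of the characteristic equation, raising 2ζω_n while ω_n is unchanged; ζ increases, so overshoot decreases.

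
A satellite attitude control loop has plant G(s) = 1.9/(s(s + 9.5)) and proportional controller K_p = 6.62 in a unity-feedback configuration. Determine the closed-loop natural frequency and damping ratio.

ω_n = 3.55 rad/s, ζ = 1.34

With unity feedback the closed-loop characteristic equation is s² + 9.5s + 6.62·1.9 = s² + 9.5s + 12.58 = 0.
Matching s² + 2ζω_n s + ω_n²: ω_n = √12.58 = 3.547 rad/s and 2ζω_n = 9.5, so ζ = 9.5/(2·3.547) = 1.34.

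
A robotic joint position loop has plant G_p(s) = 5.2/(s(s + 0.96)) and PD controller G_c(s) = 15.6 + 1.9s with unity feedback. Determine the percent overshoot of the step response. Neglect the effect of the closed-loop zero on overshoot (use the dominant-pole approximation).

9.38%

Forward path: (15.6 + 1.9s)·5.2/(s(s+0.96)). The closed-loop characteristic equation is s² + (0.96 + 5.2·1.9)s + 5.2·15.6 = 0.
That is s² + 10.84s + 81.12 = 0, so ω_n = 9.007 rad/s and ζ = 10.84/(2·9.007) = 0.6018.
%OS = 100·exp(−πζ/√(1−ζ²)) = 9.38%.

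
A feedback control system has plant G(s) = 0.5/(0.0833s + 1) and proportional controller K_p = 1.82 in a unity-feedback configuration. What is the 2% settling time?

Closed loop: T(s) = K_p·G/(1+K_p·G) = 0.91/(0.0833s + 1 + 0.91), with pole at s = −(1 + 0.91)/0.0833 = −22.93.
τ = 1/22.93 = 0.04361 s, so 2% settling time ≈ 4τ = 0.174 s.

T_s ≈ 0.174 s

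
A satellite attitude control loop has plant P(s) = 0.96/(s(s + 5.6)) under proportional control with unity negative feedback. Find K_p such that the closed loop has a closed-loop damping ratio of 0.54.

Closed-loop characteristic equation: s² + 5.6s + K_p·0.96 = 0.
So ω_n = √(0.96K_p) and 2ζω_n = 5.6, giving ζ = 5.6/(2√(0.96K_p)).
Setting ζ = 0.54: √(0.96K_p) = 5.6/(2·0.54) = 5.185, so K_p = 26.89/0.96 = 28.

K_p = 28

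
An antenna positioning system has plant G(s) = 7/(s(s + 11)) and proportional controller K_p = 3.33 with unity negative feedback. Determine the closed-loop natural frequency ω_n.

1 + K_p·G(s) = 0 gives s² + 11s + 23.31 = 0.
Matching s² + 2ζω_n s + ω_n²: ω_n = √23.31 = 4.828 rad/s and 2ζω_n = 11, so ζ = 11/(2·4.828) = 1.14.

ω_n = 4.83 rad/s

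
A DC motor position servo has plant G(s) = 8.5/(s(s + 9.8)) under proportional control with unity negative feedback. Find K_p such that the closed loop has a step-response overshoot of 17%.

From %OS = 100·exp(−πζ/√(1−ζ²)) = 17%, ζ = −ln(0.17)/√(π²+ln²(0.17)) = 0.4913.
Characteristic equation s² + 9.8s + 8.5K_p = 0 gives ζ = 9.8/(2√(8.5K_p)).
Setting ζ = 0.4913: √(8.5K_p) = 9.8/(2·0.4913) = 9.974, so K_p = 99.48/8.5 = 11.7.

K_p = 11.7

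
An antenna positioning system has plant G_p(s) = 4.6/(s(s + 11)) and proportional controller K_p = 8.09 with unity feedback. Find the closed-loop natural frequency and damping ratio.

ω_n = 6.1 rad/s, ζ = 0.902

The closed-loop denominator is s(s+11) + 8.09·4.6 = s² + 11s + 37.21.
Matching s² + 2ζω_n s + ω_n²: ω_n = √37.21 = 6.1 rad/s and 2ζω_n = 11, so ζ = 11/(2·6.1) = 0.902.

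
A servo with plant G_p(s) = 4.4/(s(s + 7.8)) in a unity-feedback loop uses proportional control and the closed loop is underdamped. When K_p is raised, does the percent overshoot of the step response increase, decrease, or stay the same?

increase

Characteristic equation s² + 7.8s + K_p·4.4 = 0: raising K_p raises ω_n while 2ζω_n = 7.8 is fixed, so ζ falls and overshoot grows.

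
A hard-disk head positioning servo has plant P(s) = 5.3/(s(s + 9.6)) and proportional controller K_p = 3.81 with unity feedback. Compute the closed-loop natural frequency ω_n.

1 + K_p·P(s) = 0 gives s² + 9.6s + 20.19 = 0.
Matching s² + 2ζω_n s + ω_n²: ω_n = √20.19 = 4.494 rad/s and 2ζω_n = 9.6, so ζ = 9.6/(2·4.494) = 1.07.

ω_n = 4.49 rad/s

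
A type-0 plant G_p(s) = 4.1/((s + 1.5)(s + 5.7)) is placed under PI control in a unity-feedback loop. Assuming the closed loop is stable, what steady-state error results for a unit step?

0

The PI controller's integrator makes the forward path type 1, so e_ss to a step is zero.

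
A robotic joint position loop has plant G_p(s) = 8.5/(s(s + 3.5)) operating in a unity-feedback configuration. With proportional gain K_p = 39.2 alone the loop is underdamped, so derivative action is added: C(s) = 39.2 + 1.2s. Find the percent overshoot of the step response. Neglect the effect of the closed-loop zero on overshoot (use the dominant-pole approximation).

28%

Forward path: (39.2 + 1.2s)·8.5/(s(s+3.5)). The closed-loop characteristic equation is s² + (3.5 + 8.5·1.2)s + 8.5·39.2 = 0.
That is s² + 13.7s + 333.2 = 0, so ω_n = 18.25 rad/s and ζ = 13.7/(2·18.25) = 0.3753.
%OS = 100·exp(−πζ/√(1−ζ²)) = 28%.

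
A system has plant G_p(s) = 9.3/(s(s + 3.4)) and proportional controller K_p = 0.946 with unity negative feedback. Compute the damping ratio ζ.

The closed-loop denominator is s(s+3.4) + 0.946·9.3 = s² + 3.4s + 8.798.
So ω_n² = 8.798 ⇒ ω_n = 2.966 rad/s, and ζ = 3.4/(2ω_n) = 0.573.

ζ = 0.573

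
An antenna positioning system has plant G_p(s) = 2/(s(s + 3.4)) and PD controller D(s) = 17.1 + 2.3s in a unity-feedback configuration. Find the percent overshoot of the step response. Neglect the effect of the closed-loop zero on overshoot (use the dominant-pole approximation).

Forward path: (17.1 + 2.3s)·2/(s(s+3.4)). The closed-loop characteristic equation is s² + (3.4 + 2·2.3)s + 2·17.1 = 0.
That is s² + 8s + 34.2 = 0, so ω_n = 5.848 rad/s and ζ = 8/(2·5.848) = 0.684.
%OS = 100·exp(−πζ/√(1−ζ²)) = 5.26%.

5.26%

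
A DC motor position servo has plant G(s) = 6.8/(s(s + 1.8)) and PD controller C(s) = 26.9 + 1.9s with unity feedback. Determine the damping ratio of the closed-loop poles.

ζ = 0.544

Forward path: (26.9 + 1.9s)·6.8/(s(s+1.8)). The closed-loop characteristic equation is s² + (1.8 + 6.8·1.9)s + 6.8·26.9 = 0.
That is s² + 14.72s + 182.9 = 0, so ω_n = 13.52 rad/s and ζ = 14.72/(2·13.52) = 0.5442.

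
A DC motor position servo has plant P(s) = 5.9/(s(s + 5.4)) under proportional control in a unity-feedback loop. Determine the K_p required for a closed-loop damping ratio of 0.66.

K_p = 2.84

Closed-loop characteristic equation: s² + 5.4s + K_p·5.9 = 0.
So ω_n = √(5.9K_p) and 2ζω_n = 5.4, giving ζ = 5.4/(2√(5.9K_p)).
Setting ζ = 0.66: √(5.9K_p) = 5.4/(2·0.66) = 4.091, so K_p = 16.74/5.9 = 2.84.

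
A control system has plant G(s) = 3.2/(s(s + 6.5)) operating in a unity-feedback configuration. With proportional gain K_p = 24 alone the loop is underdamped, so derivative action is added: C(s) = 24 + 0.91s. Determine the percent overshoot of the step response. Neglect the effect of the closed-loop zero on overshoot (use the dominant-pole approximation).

13.5%

Forward path: (24 + 0.91s)·3.2/(s(s+6.5)). The closed-loop characteristic equation is s² + (6.5 + 3.2·0.91)s + 3.2·24 = 0.
That is s² + 9.412s + 76.8 = 0, so ω_n = 8.764 rad/s and ζ = 9.412/(2·8.764) = 0.537.
%OS = 100·exp(−πζ/√(1−ζ²)) = 13.5%.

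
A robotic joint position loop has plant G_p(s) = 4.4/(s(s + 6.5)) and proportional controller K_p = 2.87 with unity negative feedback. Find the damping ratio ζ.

The closed-loop denominator is s(s+6.5) + 2.87·4.4 = s² + 6.5s + 12.63.
So ω_n² = 12.63 ⇒ ω_n = 3.554 rad/s, and ζ = 6.5/(2ω_n) = 0.915.

ζ = 0.915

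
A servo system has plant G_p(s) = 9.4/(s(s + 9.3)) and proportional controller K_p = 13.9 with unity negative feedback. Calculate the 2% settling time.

T_s ≈ 0.86 s

Closed-loop characteristic equation: s² + 9.3s + 130.7 = 0, so ω_n = 11.43 rad/s and ζ = 9.3/(2·11.43) = 0.4068.
2% settling time T_s ≈ 4/(ζω_n) = 4/4.65 = 0.86 s.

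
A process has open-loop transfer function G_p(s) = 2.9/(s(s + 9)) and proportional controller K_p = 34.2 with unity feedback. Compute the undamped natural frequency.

ω_n = 9.96 rad/s

1 + K_p·G_p(s) = 0 gives s² + 9s + 99.18 = 0.
So ω_n² = 99.18 ⇒ ω_n = 9.959 rad/s, and ζ = 9/(2ω_n) = 0.452.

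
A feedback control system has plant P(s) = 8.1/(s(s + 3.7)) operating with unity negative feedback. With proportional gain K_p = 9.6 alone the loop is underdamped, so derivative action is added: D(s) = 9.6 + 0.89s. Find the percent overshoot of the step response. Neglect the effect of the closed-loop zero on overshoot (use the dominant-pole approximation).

8.43%

Forward path: (9.6 + 0.89s)·8.1/(s(s+3.7)). The closed-loop characteristic equation is s² + (3.7 + 8.1·0.89)s + 8.1·9.6 = 0.
That is s² + 10.91s + 77.76 = 0, so ω_n = 8.818 rad/s and ζ = 10.91/(2·8.818) = 0.6186.
%OS = 100·exp(−πζ/√(1−ζ²)) = 8.43%.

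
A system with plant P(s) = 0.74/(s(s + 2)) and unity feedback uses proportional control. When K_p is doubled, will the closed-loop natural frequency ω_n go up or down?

ω_n = √(0.74·K_p), which grows with K_p.

increase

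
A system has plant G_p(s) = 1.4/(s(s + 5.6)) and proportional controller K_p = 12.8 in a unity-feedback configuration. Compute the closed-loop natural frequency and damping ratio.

ω_n = 4.23 rad/s, ζ = 0.661

The closed-loop denominator is s(s+5.6) + 12.8·1.4 = s² + 5.6s + 17.92.
Matching s² + 2ζω_n s + ω_n²: ω_n = √17.92 = 4.233 rad/s and 2ζω_n = 5.6, so ζ = 5.6/(2·4.233) = 0.661.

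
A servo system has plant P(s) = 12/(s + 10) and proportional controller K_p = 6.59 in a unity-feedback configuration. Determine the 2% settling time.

Closed-loop transfer function: T(s) = K_p·P(s)/(1 + K_p·P(s)) = 79.08/(s + 10 + 79.08) = 79.08/(s + 89.08).
Time constant τ = 1/89.08 = 0.01123 s, so the 2% settling time is about 4τ = 0.0449 s.

T_s ≈ 0.0449 s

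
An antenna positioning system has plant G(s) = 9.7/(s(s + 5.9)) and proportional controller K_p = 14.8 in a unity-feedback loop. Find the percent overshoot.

45%

From 1 + K_pG(s) = 0: s² + 5.9s + 143.6 = 0 ⇒ ω_n = 11.98, ζ = 0.2462.
%OS = 100·exp(−πζ/√(1−ζ²)) = 100·exp(−π·0.2462/√0.9394) = 45%.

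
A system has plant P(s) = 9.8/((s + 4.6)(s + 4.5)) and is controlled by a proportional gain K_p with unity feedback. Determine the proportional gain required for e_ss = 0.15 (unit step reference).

K_p = 12

The loop is type 0, so e_ss(step) = 1/(1 + K_pos) with K_pos = K_p·P(0).
P(0) = 0.4734. Require 1/(1 + K_p·0.4734) = 0.15, so 1 + 0.4734·K_p = 6.667.
K_p = (6.667 − 1)/0.4734 = 12.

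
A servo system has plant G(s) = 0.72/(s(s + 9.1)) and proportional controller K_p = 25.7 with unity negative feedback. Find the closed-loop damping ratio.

1 + K_p·G(s) = 0 gives s² + 9.1s + 18.5 = 0.
Matching s² + 2ζω_n s + ω_n²: ω_n = √18.5 = 4.302 rad/s and 2ζω_n = 9.1, so ζ = 9.1/(2·4.302) = 1.06.

ζ = 1.06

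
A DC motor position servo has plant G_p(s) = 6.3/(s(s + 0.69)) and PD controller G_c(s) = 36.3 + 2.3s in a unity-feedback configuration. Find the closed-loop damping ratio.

Forward path: (36.3 + 2.3s)·6.3/(s(s+0.69)). The closed-loop characteristic equation is s² + (0.69 + 6.3·2.3)s + 6.3·36.3 = 0.
That is s² + 15.18s + 228.7 = 0, so ω_n = 15.12 rad/s and ζ = 15.18/(2·15.12) = 0.5019.

ζ = 0.502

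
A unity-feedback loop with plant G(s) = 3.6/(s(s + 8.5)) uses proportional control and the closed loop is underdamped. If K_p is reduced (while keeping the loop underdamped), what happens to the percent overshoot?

decrease

ζ = 8.5/(2√(3.6K_p)) rises as K_p falls; higher damping means less overshoot.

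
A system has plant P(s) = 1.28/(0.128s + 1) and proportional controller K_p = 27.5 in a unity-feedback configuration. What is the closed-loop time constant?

τ = 0.00354 s

Closed loop: T(s) = K_p·P/(1+K_p·P) = 35.2/(0.128s + 1 + 35.2), with pole at s = −(1 + 35.2)/0.128 = −282.8.
Closed-loop time constant τ = 1/282.8 = 0.00354 s.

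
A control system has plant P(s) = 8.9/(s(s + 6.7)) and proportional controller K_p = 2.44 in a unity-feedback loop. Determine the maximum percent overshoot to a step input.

3.88%

From 1 + K_pP(s) = 0: s² + 6.7s + 21.72 = 0 ⇒ ω_n = 4.66, ζ = 0.7189.
%OS = 100·exp(−πζ/√(1−ζ²)) = 100·exp(−π·0.7189/√0.4832) = 3.88%.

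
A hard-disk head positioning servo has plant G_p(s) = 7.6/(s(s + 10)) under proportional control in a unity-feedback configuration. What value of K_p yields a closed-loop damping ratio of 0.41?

Closed-loop characteristic equation: s² + 10s + K_p·7.6 = 0.
So ω_n = √(7.6K_p) and 2ζω_n = 10, giving ζ = 10/(2√(7.6K_p)).
Setting ζ = 0.41: √(7.6K_p) = 10/(2·0.41) = 12.2, so K_p = 148.7/7.6 = 19.6.

K_p = 19.6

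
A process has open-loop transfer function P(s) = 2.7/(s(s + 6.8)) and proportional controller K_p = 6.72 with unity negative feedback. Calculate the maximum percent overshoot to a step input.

Closed-loop characteristic equation: s² + 6.8s + 18.14 = 0, so ω_n = 4.26 rad/s and ζ = 6.8/(2·4.26) = 0.7982.
%OS = 100·exp(−πζ/√(1−ζ²)) = 100·exp(−π·0.7982/√0.3629) = 1.56%.

1.56%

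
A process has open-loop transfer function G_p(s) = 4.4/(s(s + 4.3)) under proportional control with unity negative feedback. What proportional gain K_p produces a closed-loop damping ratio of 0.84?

K_p = 1.49

Closed-loop characteristic equation: s² + 4.3s + K_p·4.4 = 0.
So ω_n = √(4.4K_p) and 2ζω_n = 4.3, giving ζ = 4.3/(2√(4.4K_p)).
Setting ζ = 0.84: √(4.4K_p) = 4.3/(2·0.84) = 2.56, so K_p = 6.551/4.4 = 1.49.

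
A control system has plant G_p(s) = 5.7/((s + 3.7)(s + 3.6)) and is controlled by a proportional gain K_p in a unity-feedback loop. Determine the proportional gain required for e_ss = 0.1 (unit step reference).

The loop is type 0, so e_ss(step) = 1/(1 + K_pos) with K_pos = K_p·G_p(0).
G_p(0) = 0.4279. Require 1/(1 + K_p·0.4279) = 0.1, so 1 + 0.4279·K_p = 10.
K_p = (10 − 1)/0.4279 = 21.

K_p = 21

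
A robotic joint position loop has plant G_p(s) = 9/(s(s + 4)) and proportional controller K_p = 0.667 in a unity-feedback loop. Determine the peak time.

From 1 + K_pG_p(s) = 0: s² + 4s + 6.003 = 0 ⇒ ω_n = 2.45, ζ = 0.8163.
Damped frequency ω_d = ω_n√(1−ζ²) = 1.415 rad/s, so peak time T_p = π/ω_d = 2.22 s.

T_p = 2.22 s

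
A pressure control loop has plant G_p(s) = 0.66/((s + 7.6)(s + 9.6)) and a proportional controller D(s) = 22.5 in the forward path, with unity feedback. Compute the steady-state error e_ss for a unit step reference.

0.831

The loop is type 0. Static position error constant K_pos = D(0)·G_p(0) = 22.5·0.009046 = 0.2035.
Steady-state error to a unit step: e_ss = 1/(1+K_pos) = 1/1.204 = 0.831.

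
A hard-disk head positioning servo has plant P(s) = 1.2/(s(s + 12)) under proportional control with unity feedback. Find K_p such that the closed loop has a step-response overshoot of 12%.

K_p = 95.9

From %OS = 100·exp(−πζ/√(1−ζ²)) = 12%, ζ = −ln(0.12)/√(π²+ln²(0.12)) = 0.5594.
Characteristic equation s² + 12s + 1.2K_p = 0 gives ζ = 12/(2√(1.2K_p)).
Setting ζ = 0.5594: √(1.2K_p) = 12/(2·0.5594) = 10.73, so K_p = 115/1.2 = 95.9.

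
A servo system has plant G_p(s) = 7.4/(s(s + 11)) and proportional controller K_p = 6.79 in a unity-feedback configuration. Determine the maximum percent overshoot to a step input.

2.1%

The closed-loop denominator s² + 11s + 50.25 gives ω_n = √50.25 = 7.088 and ζ = 11/(2ω_n) = 0.7759.
%OS = 100·exp(−πζ/√(1−ζ²)) = 100·exp(−π·0.7759/√0.398) = 2.1%.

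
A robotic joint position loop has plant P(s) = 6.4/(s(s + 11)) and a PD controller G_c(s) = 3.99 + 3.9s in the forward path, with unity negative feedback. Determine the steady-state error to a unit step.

The open loop G_c(s)P(s) has a pole at the origin (type 1), so the static position error constant is infinite and e_ss = 1/(1+∞) = 0.

0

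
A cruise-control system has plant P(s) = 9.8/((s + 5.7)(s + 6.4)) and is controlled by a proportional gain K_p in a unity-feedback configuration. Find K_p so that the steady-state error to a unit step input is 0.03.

The loop is type 0, so e_ss(step) = 1/(1 + K_pos) with K_pos = K_p·P(0).
P(0) = 0.2686. Require 1/(1 + K_p·0.2686) = 0.03, so 1 + 0.2686·K_p = 33.33.
K_p = (33.33 − 1)/0.2686 = 120.

K_p = 120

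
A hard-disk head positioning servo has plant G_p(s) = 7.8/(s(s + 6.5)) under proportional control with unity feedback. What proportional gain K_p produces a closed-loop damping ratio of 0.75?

Closed-loop characteristic equation: s² + 6.5s + K_p·7.8 = 0.
So ω_n = √(7.8K_p) and 2ζω_n = 6.5, giving ζ = 6.5/(2√(7.8K_p)).
Setting ζ = 0.75: √(7.8K_p) = 6.5/(2·0.75) = 4.333, so K_p = 18.78/7.8 = 2.41.

K_p = 2.41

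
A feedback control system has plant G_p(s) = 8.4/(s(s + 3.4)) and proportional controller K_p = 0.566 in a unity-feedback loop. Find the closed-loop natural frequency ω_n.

ω_n = 2.18 rad/s

The closed-loop denominator is s(s+3.4) + 0.566·8.4 = s² + 3.4s + 4.754.
Matching s² + 2ζω_n s + ω_n²: ω_n = √4.754 = 2.18 rad/s and 2ζω_n = 3.4, so ζ = 3.4/(2·2.18) = 0.78.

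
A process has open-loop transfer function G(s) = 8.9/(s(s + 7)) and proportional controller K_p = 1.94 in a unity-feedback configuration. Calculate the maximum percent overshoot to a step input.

Closed-loop characteristic equation: s² + 7s + 17.27 = 0, so ω_n = 4.155 rad/s and ζ = 7/(2·4.155) = 0.8423.
%OS = 100·exp(−πζ/√(1−ζ²)) = 100·exp(−π·0.8423/√0.2905) = 0.738%.

0.738%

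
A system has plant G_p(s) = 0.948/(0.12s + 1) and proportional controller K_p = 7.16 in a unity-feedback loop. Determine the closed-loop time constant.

Closed loop: T(s) = K_p·G_p/(1+K_p·G_p) = 6.788/(0.12s + 1 + 6.788), with pole at s = −(1 + 6.788)/0.12 = −64.9.
Closed-loop time constant τ = 1/64.9 = 0.0154 s.

τ = 0.0154 s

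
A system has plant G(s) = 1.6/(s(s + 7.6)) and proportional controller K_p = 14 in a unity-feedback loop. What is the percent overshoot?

1.45%

The closed-loop denominator s² + 7.6s + 22.4 gives ω_n = √22.4 = 4.733 and ζ = 7.6/(2ω_n) = 0.8029.
%OS = 100·exp(−πζ/√(1−ζ²)) = 100·exp(−π·0.8029/√0.3554) = 1.45%.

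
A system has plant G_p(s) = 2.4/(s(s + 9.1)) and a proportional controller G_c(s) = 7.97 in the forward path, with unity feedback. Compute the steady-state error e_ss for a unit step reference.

The open loop G_c(s)G_p(s) has a pole at the origin (type 1), so the static position error constant is infinite and e_ss = 1/(1+∞) = 0.

0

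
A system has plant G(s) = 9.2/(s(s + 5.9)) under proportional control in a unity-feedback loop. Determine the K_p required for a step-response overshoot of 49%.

K_p = 19.3

From %OS = 100·exp(−πζ/√(1−ζ²)) = 49%, ζ = −ln(0.49)/√(π²+ln²(0.49)) = 0.2214.
Characteristic equation s² + 5.9s + 9.2K_p = 0 gives ζ = 5.9/(2√(9.2K_p)).
Setting ζ = 0.2214: √(9.2K_p) = 5.9/(2·0.2214) = 13.32, so K_p = 177.5/9.2 = 19.3.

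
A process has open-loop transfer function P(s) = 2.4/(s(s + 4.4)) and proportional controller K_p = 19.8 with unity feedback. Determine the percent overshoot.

34.7%

The closed-loop denominator s² + 4.4s + 47.52 gives ω_n = √47.52 = 6.893 and ζ = 4.4/(2ω_n) = 0.3191.
%OS = 100·exp(−πζ/√(1−ζ²)) = 100·exp(−π·0.3191/√0.8981) = 34.7%.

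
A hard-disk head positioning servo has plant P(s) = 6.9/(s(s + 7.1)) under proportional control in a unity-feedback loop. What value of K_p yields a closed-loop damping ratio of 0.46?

Closed-loop characteristic equation: s² + 7.1s + K_p·6.9 = 0.
So ω_n = √(6.9K_p) and 2ζω_n = 7.1, giving ζ = 7.1/(2√(6.9K_p)).
Setting ζ = 0.46: √(6.9K_p) = 7.1/(2·0.46) = 7.717, so K_p = 59.56/6.9 = 8.63.

K_p = 8.63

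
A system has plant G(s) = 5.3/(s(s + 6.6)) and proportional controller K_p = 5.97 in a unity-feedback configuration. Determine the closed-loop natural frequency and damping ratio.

ω_n = 5.63 rad/s, ζ = 0.587

1 + K_p·G(s) = 0 gives s² + 6.6s + 31.64 = 0.
So ω_n² = 31.64 ⇒ ω_n = 5.625 rad/s, and ζ = 6.6/(2ω_n) = 0.587.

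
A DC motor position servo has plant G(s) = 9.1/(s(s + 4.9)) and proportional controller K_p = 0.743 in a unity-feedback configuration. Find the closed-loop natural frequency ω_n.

ω_n = 2.6 rad/s

With unity feedback the closed-loop characteristic equation is s² + 4.9s + 0.743·9.1 = s² + 4.9s + 6.761 = 0.
So ω_n² = 6.761 ⇒ ω_n = 2.6 rad/s, and ζ = 4.9/(2ω_n) = 0.942.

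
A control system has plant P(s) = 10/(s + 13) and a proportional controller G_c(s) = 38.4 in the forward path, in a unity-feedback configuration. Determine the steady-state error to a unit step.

0.0327

The loop is type 0. Static position error constant K_pos = G_c(0)·P(0) = 38.4·0.7692 = 29.54.
Steady-state error to a unit step: e_ss = 1/(1+K_pos) = 1/30.54 = 0.0327.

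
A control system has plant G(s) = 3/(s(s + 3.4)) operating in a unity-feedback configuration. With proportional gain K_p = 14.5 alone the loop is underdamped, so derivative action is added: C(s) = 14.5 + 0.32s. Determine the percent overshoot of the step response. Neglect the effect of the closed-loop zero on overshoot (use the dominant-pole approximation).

33.3%

Forward path: (14.5 + 0.32s)·3/(s(s+3.4)). The closed-loop characteristic equation is s² + (3.4 + 3·0.32)s + 3·14.5 = 0.
That is s² + 4.36s + 43.5 = 0, so ω_n = 6.595 rad/s and ζ = 4.36/(2·6.595) = 0.3305.
%OS = 100·exp(−πζ/√(1−ζ²)) = 33.3%.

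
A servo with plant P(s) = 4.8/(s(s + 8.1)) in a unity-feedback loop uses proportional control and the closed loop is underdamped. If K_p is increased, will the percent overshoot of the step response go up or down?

increase

ζ = 8.1/(2√(4.8K_p)) decreases as K_p grows; lower damping means more overshoot.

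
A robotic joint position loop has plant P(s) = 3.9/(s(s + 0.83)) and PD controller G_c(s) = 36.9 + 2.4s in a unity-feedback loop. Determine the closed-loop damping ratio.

Forward path: (36.9 + 2.4s)·3.9/(s(s+0.83)). The closed-loop characteristic equation is s² + (0.83 + 3.9·2.4)s + 3.9·36.9 = 0.
That is s² + 10.19s + 143.9 = 0, so ω_n = 12 rad/s and ζ = 10.19/(2·12) = 0.4247.

ζ = 0.425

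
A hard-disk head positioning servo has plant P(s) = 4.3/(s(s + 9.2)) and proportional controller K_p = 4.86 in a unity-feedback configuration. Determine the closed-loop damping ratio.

ζ = 1.01

1 + K_p·P(s) = 0 gives s² + 9.2s + 20.9 = 0.
So ω_n² = 20.9 ⇒ ω_n = 4.571 rad/s, and ζ = 9.2/(2ω_n) = 1.01.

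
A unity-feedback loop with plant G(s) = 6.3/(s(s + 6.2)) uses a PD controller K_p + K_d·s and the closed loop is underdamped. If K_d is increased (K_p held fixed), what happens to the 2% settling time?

decrease

Characteristic equation s² + (6.2 + 6.3K_d)s + 6.3K_p = 0: raising K_d increases ζω_n = (6.2+6.3K_d)/2 while the loop stays underdamped, so T_s ≈ 4/(ζω_n) decreases.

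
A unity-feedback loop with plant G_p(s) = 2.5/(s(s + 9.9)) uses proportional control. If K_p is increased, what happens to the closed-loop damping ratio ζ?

ζ = 9.9/(2√(2.5K_p)); increasing K_p raises the denominator, so ζ falls.

decrease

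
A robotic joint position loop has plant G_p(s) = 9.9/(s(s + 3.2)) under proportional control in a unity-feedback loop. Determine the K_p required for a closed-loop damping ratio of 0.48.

Closed-loop characteristic equation: s² + 3.2s + K_p·9.9 = 0.
So ω_n = √(9.9K_p) and 2ζω_n = 3.2, giving ζ = 3.2/(2√(9.9K_p)).
Setting ζ = 0.48: √(9.9K_p) = 3.2/(2·0.48) = 3.333, so K_p = 11.11/9.9 = 1.12.

K_p = 1.12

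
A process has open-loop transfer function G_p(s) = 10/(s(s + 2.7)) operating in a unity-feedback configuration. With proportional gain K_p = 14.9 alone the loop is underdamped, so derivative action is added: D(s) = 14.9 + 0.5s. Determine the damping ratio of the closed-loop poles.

ζ = 0.315

Forward path: (14.9 + 0.5s)·10/(s(s+2.7)). The closed-loop characteristic equation is s² + (2.7 + 10·0.5)s + 10·14.9 = 0.
That is s² + 7.7s + 149 = 0, so ω_n = 12.21 rad/s and ζ = 7.7/(2·12.21) = 0.3154.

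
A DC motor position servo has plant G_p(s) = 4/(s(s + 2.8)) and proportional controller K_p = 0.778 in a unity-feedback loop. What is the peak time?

T_p = 2.93 s

From 1 + K_pG_p(s) = 0: s² + 2.8s + 3.112 = 0 ⇒ ω_n = 1.764, ζ = 0.7936.
Damped frequency ω_d = ω_n√(1−ζ²) = 1.073 rad/s, so peak time T_p = π/ω_d = 2.93 s.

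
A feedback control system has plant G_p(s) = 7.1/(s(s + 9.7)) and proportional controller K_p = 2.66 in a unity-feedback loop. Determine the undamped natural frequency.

The closed-loop denominator is s(s+9.7) + 2.66·7.1 = s² + 9.7s + 18.89.
So ω_n² = 18.89 ⇒ ω_n = 4.346 rad/s, and ζ = 9.7/(2ω_n) = 1.12.

ω_n = 4.35 rad/s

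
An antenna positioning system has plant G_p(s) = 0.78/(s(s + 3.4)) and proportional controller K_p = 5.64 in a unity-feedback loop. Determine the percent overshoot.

The closed-loop denominator s² + 3.4s + 4.399 gives ω_n = √4.399 = 2.097 and ζ = 3.4/(2ω_n) = 0.8105.
%OS = 100·exp(−πζ/√(1−ζ²)) = 100·exp(−π·0.8105/√0.3431) = 1.29%.

1.29%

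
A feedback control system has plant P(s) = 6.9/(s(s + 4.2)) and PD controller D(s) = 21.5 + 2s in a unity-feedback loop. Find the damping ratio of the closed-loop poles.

ζ = 0.739

Forward path: (21.5 + 2s)·6.9/(s(s+4.2)). The closed-loop characteristic equation is s² + (4.2 + 6.9·2)s + 6.9·21.5 = 0.
That is s² + 18s + 148.3 = 0, so ω_n = 12.18 rad/s and ζ = 18/(2·12.18) = 0.7389.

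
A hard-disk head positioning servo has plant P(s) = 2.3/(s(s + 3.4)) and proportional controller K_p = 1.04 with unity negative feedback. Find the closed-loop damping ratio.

ζ = 1.1

With unity feedback the closed-loop characteristic equation is s² + 3.4s + 1.04·2.3 = s² + 3.4s + 2.392 = 0.
So ω_n² = 2.392 ⇒ ω_n = 1.547 rad/s, and ζ = 3.4/(2ω_n) = 1.1.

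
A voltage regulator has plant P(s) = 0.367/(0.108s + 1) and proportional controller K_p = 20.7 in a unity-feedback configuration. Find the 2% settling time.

Closed loop: T(s) = K_p·P/(1+K_p·P) = 7.597/(0.108s + 1 + 7.597), with pole at s = −(1 + 7.597)/0.108 = −79.6.
τ = 1/79.6 = 0.01256 s, so 2% settling time ≈ 4τ = 0.0503 s.

T_s ≈ 0.0503 s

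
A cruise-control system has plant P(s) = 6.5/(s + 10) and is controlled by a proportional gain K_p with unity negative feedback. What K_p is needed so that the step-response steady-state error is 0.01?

The loop is type 0, so e_ss(step) = 1/(1 + K_pos) with K_pos = K_p·P(0).
P(0) = 0.65. Require 1/(1 + K_p·0.65) = 0.01, so 1 + 0.65·K_p = 100.
K_p = (100 − 1)/0.65 = 152.

K_p = 152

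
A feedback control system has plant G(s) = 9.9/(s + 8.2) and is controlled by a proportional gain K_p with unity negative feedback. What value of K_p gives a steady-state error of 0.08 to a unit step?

The loop is type 0, so e_ss(step) = 1/(1 + K_pos) with K_pos = K_p·G(0).
G(0) = 1.207. Require 1/(1 + K_p·1.207) = 0.08, so 1 + 1.207·K_p = 12.5.
K_p = (12.5 − 1)/1.207 = 9.53.

K_p = 9.53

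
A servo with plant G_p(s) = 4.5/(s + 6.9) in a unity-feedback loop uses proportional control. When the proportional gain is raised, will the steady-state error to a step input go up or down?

decrease

The position error constant K_pos = K_p·G_p(0) grows with K_p, and e_ss = 1/(1+K_pos) falls.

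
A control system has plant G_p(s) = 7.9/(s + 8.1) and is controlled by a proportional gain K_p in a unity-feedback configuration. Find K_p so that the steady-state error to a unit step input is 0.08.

K_p = 11.8

Steady-state error for a unit step on this type-0 loop is 1/(1 + K_p·G_p(0)).
G_p(0) = 0.9753. Require 1/(1 + K_p·0.9753) = 0.08, so 1 + 0.9753·K_p = 12.5.
K_p = (12.5 − 1)/0.9753 = 11.8.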